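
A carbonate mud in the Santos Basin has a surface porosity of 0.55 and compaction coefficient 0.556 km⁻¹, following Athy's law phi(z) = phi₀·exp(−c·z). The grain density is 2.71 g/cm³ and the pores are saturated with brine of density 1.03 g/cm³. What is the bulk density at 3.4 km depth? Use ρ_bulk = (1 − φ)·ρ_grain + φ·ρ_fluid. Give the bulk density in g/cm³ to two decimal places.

Porosity at depth: phi = 0.55·exp(−0.556×3.4) = 0.55×0.1510 = 0.0831
Bulk density: ρ_b = (1−phi)ρ_g + phi·ρ_f = 0.9169×2.71 + 0.0831×1.03
       = 2.485 + 0.086 = 2.570 g/cm³

2.57 g/cm³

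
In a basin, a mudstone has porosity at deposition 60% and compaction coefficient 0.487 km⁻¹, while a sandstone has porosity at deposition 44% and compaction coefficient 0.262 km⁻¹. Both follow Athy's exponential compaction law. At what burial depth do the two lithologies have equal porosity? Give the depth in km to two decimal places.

1.38 km

Set phi₀ₐ e^(−βₐZ) = phi₀ᵦ e^(−βᵦZ) ⇒ ln(phi₀ₐ/phi₀ᵦ) = (βₐ − βᵦ)·Z
Z = ln(0.6/0.44) / (0.487 − 0.262) = 0.3102 / 0.225 = 1.378 km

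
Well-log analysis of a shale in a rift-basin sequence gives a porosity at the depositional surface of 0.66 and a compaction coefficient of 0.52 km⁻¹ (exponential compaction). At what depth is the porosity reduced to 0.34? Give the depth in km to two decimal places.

1.28 km

Invert Athy's law: z = ln(phi₀/phi) / c
z = ln(0.66/0.34) / 0.52 = ln(1.941) / 0.52 = 0.6633 / 0.52 = 1.276 km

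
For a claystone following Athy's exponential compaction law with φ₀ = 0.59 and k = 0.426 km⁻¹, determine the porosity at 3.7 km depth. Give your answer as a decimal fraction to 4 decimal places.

0.1220

φ = φ₀·exp(−k·d) = 0.59 × exp(−0.426 × 3.7) = 0.59 × exp(−1.576)
  = 0.59 × 0.2068 = 0.1220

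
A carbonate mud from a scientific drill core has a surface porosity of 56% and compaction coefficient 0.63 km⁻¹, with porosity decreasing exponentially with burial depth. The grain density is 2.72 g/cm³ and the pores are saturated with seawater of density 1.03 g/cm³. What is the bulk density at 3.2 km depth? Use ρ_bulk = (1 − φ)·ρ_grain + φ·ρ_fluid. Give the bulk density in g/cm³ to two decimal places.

2.59 g/cm³

Porosity at depth: phi = 0.56·exp(−0.63×3.2) = 0.56×0.1332 = 0.0746
Bulk density: ρ_b = (1−phi)ρ_g + phi·ρ_f = 0.9254×2.72 + 0.0746×1.03
       = 2.517 + 0.077 = 2.594 g/cm³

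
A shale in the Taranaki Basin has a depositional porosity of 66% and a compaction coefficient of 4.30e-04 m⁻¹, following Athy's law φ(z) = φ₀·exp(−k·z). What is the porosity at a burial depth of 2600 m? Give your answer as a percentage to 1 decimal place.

21.6%

Working in km (1 km = 1000 m; k in km⁻¹ = k in m⁻¹ × 1000):
φ = φ₀·exp(−k·z) = 0.66 × exp(−0.43 × 2.6) = 0.66 × exp(−1.118)
  = 0.66 × 0.3269 = 0.2158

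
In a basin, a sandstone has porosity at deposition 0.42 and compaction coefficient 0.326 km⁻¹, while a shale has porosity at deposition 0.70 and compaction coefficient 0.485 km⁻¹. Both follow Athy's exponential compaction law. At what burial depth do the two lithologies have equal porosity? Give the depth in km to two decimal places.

3.21 km

Set φ₀ₐ e^(−cₐZ) = φ₀ᵦ e^(−cᵦZ) ⇒ ln(φ₀ₐ/φ₀ᵦ) = (cₐ − cᵦ)·Z
Z = ln(0.42/0.7) / (0.326 − 0.485) = -0.5108 / -0.159 = 3.213 km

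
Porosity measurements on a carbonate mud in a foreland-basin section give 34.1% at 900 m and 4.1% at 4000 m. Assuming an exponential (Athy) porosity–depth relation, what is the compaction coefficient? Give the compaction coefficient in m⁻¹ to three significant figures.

0.000683 m⁻¹

Working in km (1 km = 1000 m; β in km⁻¹ = β in m⁻¹ × 1000):
Athy: phi(d) = phi₀ e^(−βd) ⇒ phi₁/phi₂ = e^{β(d₂−d₁)} ⇒ β = ln(phi₁/phi₂)/(d₂−d₁)
β = ln(0.341/0.041) / (4 − 0.9) = ln(8.317) / 3.1 = 2.1183 / 3.1 = 0.6833 km⁻¹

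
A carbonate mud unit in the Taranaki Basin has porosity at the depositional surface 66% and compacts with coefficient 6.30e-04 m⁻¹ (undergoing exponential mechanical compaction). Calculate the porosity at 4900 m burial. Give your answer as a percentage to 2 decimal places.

Working in km (1 km = 1000 m; c in km⁻¹ = c in m⁻¹ × 1000):
phi = phi₀·exp(−c·d) = 0.66 × exp(−0.63 × 4.9) = 0.66 × exp(−3.087)
  = 0.66 × 0.0456 = 0.0301

3.01%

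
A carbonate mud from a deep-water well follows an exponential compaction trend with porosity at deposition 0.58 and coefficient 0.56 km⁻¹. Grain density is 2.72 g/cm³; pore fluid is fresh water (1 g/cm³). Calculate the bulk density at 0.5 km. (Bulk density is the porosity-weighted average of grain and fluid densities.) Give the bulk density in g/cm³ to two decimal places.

1.97 g/cm³

Porosity at depth: φ = 0.58·exp(−0.56×0.5) = 0.58×0.7558 = 0.4384
Bulk density: ρ_b = (1−φ)ρ_g + φ·ρ_f = 0.5616×2.72 + 0.4384×1
       = 1.528 + 0.438 = 1.966 g/cm³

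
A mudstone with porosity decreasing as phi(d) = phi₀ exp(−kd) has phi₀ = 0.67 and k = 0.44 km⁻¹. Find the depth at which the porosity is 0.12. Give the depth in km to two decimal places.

3.91 km

Invert Athy's law: d = ln(phi₀/phi) / k
d = ln(0.67/0.12) / 0.44 = ln(5.583) / 0.44 = 1.7198 / 0.44 = 3.909 km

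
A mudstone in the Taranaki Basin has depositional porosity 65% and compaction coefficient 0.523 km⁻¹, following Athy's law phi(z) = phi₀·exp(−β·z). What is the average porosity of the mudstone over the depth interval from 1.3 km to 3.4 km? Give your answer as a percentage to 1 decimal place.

⟨phi⟩ = (1/(z₂−z₁)) ∫ phi₀ e^(−βz) dz = phi₀·(e^(−β·z₁) − e^(−β·z₂)) / (β·(z₂−z₁))
e^(−0.523×1.3) = 0.5067; e^(−0.523×3.4) = 0.1689
⟨phi⟩ = 0.65 × (0.5067 − 0.1689) / (0.523 × 2.1) = 0.65 × 0.3075 = 0.1999

20.0%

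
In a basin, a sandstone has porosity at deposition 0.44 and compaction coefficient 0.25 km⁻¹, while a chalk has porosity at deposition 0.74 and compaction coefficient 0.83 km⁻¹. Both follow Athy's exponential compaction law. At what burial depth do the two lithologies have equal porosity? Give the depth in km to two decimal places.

Set φ₀ₐ e^(−kₐZ) = φ₀ᵦ e^(−kᵦZ) ⇒ ln(φ₀ₐ/φ₀ᵦ) = (kₐ − kᵦ)·Z
Z = ln(0.44/0.74) / (0.25 − 0.83) = -0.5199 / -0.58 = 0.896 km

0.90 km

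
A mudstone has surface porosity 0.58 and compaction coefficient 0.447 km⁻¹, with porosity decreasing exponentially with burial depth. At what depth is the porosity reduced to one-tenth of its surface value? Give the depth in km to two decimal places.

φ/φ₀ = 1/10 ⇒ exp(−c·d) = 1/10 ⇒ d = ln(10) / c
d = 2.3026 / 0.447 = 5.151 km

5.15 km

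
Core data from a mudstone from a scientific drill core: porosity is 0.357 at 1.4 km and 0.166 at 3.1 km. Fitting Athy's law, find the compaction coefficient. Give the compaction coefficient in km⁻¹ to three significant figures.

Athy: n(z) = n₀ e^(−βz) ⇒ n₁/n₂ = e^{β(z₂−z₁)} ⇒ β = ln(n₁/n₂)/(z₂−z₁)
β = ln(0.357/0.166) / (3.1 − 1.4) = ln(2.151) / 1.7 = 0.7657 / 1.7 = 0.4504 km⁻¹

0.450 km⁻¹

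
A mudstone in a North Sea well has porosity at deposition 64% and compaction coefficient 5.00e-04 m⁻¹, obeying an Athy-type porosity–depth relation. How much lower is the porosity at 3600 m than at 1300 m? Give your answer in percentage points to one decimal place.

Working in km (1 km = 1000 m; c in km⁻¹ = c in m⁻¹ × 1000):
φ(1.3) = 0.64·e^(−0.5×1.3) = 0.3341
φ(3.6) = 0.64·e^(−0.5×3.6) = 0.1058
Δφ = 0.3341 − 0.1058 = 0.2283

22.8 percentage points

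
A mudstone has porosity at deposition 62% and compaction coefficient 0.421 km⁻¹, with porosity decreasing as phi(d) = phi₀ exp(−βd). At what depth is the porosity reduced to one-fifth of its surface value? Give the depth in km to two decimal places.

phi/phi₀ = 1/5 ⇒ exp(−β·d) = 1/5 ⇒ d = ln(5) / β
d = 1.6094 / 0.421 = 3.823 km

3.82 km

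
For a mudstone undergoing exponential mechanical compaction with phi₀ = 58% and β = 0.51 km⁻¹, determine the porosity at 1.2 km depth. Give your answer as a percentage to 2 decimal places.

phi = phi₀·exp(−β·Z) = 0.58 × exp(−0.51 × 1.2) = 0.58 × exp(−0.612)
  = 0.58 × 0.5423 = 0.3145

31.45%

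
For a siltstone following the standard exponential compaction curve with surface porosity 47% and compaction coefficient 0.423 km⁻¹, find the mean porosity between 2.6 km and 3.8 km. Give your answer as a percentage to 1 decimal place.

⟨n⟩ = (1/(z₂−z₁)) ∫ n₀ e^(−cz) dz = n₀·(e^(−c·z₁) − e^(−c·z₂)) / (c·(z₂−z₁))
e^(−0.423×2.6) = 0.3329; e^(−0.423×3.8) = 0.2004
⟨n⟩ = 0.47 × (0.3329 − 0.2004) / (0.423 × 1.2) = 0.47 × 0.2611 = 0.1227

12.3%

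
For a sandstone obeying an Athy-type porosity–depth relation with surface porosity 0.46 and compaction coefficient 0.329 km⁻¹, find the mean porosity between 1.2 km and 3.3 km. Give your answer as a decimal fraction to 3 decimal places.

0.224

⟨φ⟩ = (1/(d₂−d₁)) ∫ φ₀ e^(−kd) dd = φ₀·(e^(−k·d₁) − e^(−k·d₂)) / (k·(d₂−d₁))
e^(−0.329×1.2) = 0.6738; e^(−0.329×3.3) = 0.3377
⟨φ⟩ = 0.46 × (0.6738 − 0.3377) / (0.329 × 2.1) = 0.46 × 0.4865 = 0.2238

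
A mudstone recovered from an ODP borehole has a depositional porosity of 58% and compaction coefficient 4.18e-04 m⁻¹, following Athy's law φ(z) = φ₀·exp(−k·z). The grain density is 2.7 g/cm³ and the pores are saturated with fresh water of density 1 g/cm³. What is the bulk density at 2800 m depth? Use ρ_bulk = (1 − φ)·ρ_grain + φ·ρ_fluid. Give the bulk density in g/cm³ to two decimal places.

Working in km (1 km = 1000 m; k in km⁻¹ = k in m⁻¹ × 1000):
Porosity at depth: φ = 0.58·exp(−0.418×2.8) = 0.58×0.3102 = 0.1799
Bulk density: ρ_b = (1−φ)ρ_g + φ·ρ_f = 0.8201×2.7 + 0.1799×1
       = 2.214 + 0.180 = 2.394 g/cm³

2.39 g/cm³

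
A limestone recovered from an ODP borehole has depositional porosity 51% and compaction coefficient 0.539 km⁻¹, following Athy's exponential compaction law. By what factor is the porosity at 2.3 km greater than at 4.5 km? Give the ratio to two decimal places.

n(d₁)/n(d₂) = e^(−β·d₁)/e^(−β·d₂) = e^{β(d₂−d₁)}
= exp(0.539 × 2.2) = exp(1.186) = 3.2733

3.27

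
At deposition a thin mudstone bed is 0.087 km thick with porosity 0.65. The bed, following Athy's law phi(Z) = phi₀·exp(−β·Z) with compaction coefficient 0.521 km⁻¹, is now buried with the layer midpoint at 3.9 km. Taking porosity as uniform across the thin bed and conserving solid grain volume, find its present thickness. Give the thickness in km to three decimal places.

0.033 km

Porosity at 3.9 km: phi = 0.65·exp(−0.521×3.9) = 0.0852
Solid-volume conservation: h(1−phi) = h₀(1−phi₀) ⇒ h = h₀·(1−phi₀)/(1−phi)
h = 0.087 × (1 − 0.65)/(1 − 0.0852) = 0.087 × 0.3826 = 0.0333 km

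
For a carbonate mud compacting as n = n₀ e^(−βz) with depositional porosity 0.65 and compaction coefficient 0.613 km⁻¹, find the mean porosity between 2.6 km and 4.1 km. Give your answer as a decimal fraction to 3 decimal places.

0.086

⟨n⟩ = (1/(z₂−z₁)) ∫ n₀ e^(−βz) dz = n₀·(e^(−β·z₁) − e^(−β·z₂)) / (β·(z₂−z₁))
e^(−0.613×2.6) = 0.2032; e^(−0.613×4.1) = 0.0810
⟨n⟩ = 0.65 × (0.2032 − 0.0810) / (0.613 × 1.5) = 0.65 × 0.1328 = 0.0863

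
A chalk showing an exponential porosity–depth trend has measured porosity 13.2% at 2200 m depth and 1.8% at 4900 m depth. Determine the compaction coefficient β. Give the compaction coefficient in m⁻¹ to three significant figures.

Working in km (1 km = 1000 m; β in km⁻¹ = β in m⁻¹ × 1000):
Athy: n(d) = n₀ e^(−βd) ⇒ n₁/n₂ = e^{β(d₂−d₁)} ⇒ β = ln(n₁/n₂)/(d₂−d₁)
β = ln(0.132/0.018) / (4.9 − 2.2) = ln(7.333) / 2.7 = 1.9924 / 2.7 = 0.7379 km⁻¹

0.000738 m⁻¹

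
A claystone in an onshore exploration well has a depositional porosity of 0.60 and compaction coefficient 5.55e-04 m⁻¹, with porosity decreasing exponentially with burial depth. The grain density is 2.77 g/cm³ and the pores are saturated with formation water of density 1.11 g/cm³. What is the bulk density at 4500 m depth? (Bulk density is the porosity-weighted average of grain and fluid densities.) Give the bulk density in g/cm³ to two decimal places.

2.69 g/cm³

Working in km (1 km = 1000 m; c in km⁻¹ = c in m⁻¹ × 1000):
Porosity at depth: n = 0.6·exp(−0.555×4.5) = 0.6×0.0823 = 0.0494
Bulk density: ρ_b = (1−n)ρ_g + n·ρ_f = 0.9506×2.77 + 0.0494×1.11
       = 2.633 + 0.055 = 2.688 g/cm³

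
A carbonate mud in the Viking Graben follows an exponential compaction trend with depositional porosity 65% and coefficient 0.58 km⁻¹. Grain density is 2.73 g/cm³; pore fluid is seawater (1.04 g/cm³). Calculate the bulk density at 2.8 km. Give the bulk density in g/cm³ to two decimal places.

2.51 g/cm³

Porosity at depth: n = 0.65·exp(−0.58×2.8) = 0.65×0.1971 = 0.1281
Bulk density: ρ_b = (1−n)ρ_g + n·ρ_f = 0.8719×2.73 + 0.1281×1.04
       = 2.380 + 0.133 = 2.513 g/cm³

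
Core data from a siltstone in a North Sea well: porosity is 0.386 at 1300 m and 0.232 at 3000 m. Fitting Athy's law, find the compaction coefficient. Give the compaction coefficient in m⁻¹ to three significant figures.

0.000299 m⁻¹

Working in km (1 km = 1000 m; β in km⁻¹ = β in m⁻¹ × 1000):
Athy: n(d) = n₀ e^(−βd) ⇒ n₁/n₂ = e^{β(d₂−d₁)} ⇒ β = ln(n₁/n₂)/(d₂−d₁)
β = ln(0.386/0.232) / (3 − 1.3) = ln(1.664) / 1.7 = 0.5091 / 1.7 = 0.2995 km⁻¹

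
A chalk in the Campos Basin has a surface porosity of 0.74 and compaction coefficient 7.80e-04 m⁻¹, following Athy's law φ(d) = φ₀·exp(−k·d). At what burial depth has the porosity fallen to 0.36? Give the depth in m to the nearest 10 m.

Working in km (1 km = 1000 m; k in km⁻¹ = k in m⁻¹ × 1000):
Invert Athy's law: d = ln(φ₀/φ) / k
d = ln(0.74/0.36) / 0.78 = ln(2.056) / 0.78 = 0.7205 / 0.78 = 0.924 km

920 m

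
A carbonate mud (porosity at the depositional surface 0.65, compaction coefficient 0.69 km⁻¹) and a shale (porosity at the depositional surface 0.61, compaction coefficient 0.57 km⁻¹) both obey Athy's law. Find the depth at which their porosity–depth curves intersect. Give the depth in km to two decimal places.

Set n₀ₐ e^(−kₐd) = n₀ᵦ e^(−kᵦd) ⇒ ln(n₀ₐ/n₀ᵦ) = (kₐ − kᵦ)·d
d = ln(0.65/0.61) / (0.69 − 0.57) = 0.0635 / 0.12 = 0.529 km

0.53 km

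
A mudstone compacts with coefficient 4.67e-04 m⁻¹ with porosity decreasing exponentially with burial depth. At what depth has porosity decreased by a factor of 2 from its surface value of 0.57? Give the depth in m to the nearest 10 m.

1480 m

Working in km (1 km = 1000 m; k in km⁻¹ = k in m⁻¹ × 1000):
phi/phi₀ = 1/2 ⇒ exp(−k·Z) = 1/2 ⇒ Z = ln(2) / k
Z = 0.6931 / 0.467 = 1.484 km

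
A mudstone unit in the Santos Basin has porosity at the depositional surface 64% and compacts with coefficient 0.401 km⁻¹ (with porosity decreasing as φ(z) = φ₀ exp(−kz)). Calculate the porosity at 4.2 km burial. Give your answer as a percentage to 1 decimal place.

11.9%

φ = φ₀·exp(−k·z) = 0.64 × exp(−0.401 × 4.2) = 0.64 × exp(−1.684)
  = 0.64 × 0.1856 = 0.1188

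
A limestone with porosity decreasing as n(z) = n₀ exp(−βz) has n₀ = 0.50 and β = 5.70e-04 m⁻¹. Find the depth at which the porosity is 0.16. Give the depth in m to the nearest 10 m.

2000 m

Working in km (1 km = 1000 m; β in km⁻¹ = β in m⁻¹ × 1000):
Invert Athy's law: z = ln(n₀/n) / β
z = ln(0.5/0.16) / 0.57 = ln(3.125) / 0.57 = 1.1394 / 0.57 = 1.999 km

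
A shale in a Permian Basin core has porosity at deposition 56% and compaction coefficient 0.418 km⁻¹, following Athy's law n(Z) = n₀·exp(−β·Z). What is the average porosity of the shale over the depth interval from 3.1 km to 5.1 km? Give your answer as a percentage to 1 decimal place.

⟨n⟩ = (1/(Z₂−Z₁)) ∫ n₀ e^(−βZ) dZ = n₀·(e^(−β·Z₁) − e^(−β·Z₂)) / (β·(Z₂−Z₁))
e^(−0.418×3.1) = 0.2737; e^(−0.418×5.1) = 0.1186
⟨n⟩ = 0.56 × (0.2737 − 0.1186) / (0.418 × 2) = 0.56 × 0.1855 = 0.1039

10.4%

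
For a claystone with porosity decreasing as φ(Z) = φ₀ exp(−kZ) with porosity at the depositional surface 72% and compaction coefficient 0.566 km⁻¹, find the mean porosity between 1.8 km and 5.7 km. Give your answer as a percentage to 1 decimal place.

⟨φ⟩ = (1/(Z₂−Z₁)) ∫ φ₀ e^(−kZ) dZ = φ₀·(e^(−k·Z₁) − e^(−k·Z₂)) / (k·(Z₂−Z₁))
e^(−0.566×1.8) = 0.3610; e^(−0.566×5.7) = 0.0397
⟨φ⟩ = 0.72 × (0.3610 − 0.0397) / (0.566 × 3.9) = 0.72 × 0.1456 = 0.1048

10.5%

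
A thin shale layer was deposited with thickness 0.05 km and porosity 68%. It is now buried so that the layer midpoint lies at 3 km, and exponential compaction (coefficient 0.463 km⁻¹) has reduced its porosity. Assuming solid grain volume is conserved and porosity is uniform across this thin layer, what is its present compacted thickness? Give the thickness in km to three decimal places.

Porosity at 3 km: phi = 0.68·exp(−0.463×3) = 0.1695
Solid-volume conservation: h(1−phi) = h₀(1−phi₀) ⇒ h = h₀·(1−phi₀)/(1−phi)
h = 0.05 × (1 − 0.68)/(1 − 0.1695) = 0.05 × 0.3853 = 0.0193 km

0.019 km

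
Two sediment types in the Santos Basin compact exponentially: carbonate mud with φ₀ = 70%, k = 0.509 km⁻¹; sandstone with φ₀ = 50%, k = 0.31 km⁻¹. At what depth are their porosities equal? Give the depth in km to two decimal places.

Set φ₀ₐ e^(−kₐd) = φ₀ᵦ e^(−kᵦd) ⇒ ln(φ₀ₐ/φ₀ᵦ) = (kₐ − kᵦ)·d
d = ln(0.7/0.5) / (0.509 − 0.31) = 0.3365 / 0.199 = 1.691 km

1.69 km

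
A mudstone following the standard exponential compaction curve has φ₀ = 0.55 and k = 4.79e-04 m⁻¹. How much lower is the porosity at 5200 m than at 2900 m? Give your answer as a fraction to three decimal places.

Working in km (1 km = 1000 m; k in km⁻¹ = k in m⁻¹ × 1000):
φ(2.9) = 0.55·e^(−0.479×2.9) = 0.1371
φ(5.2) = 0.55·e^(−0.479×5.2) = 0.0456
Δφ = 0.1371 − 0.0456 = 0.0916

0.092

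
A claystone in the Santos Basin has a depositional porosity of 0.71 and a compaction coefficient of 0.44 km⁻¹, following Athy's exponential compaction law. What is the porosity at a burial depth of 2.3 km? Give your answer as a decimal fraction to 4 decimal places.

0.2581

n = n₀·exp(−k·Z) = 0.71 × exp(−0.44 × 2.3) = 0.71 × exp(−1.012)
  = 0.71 × 0.3635 = 0.2581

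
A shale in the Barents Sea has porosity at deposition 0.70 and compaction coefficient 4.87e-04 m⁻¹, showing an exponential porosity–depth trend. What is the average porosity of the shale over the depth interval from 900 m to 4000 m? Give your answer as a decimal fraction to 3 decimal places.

Working in km (1 km = 1000 m; k in km⁻¹ = k in m⁻¹ × 1000):
⟨phi⟩ = (1/(d₂−d₁)) ∫ phi₀ e^(−kd) dd = phi₀·(e^(−k·d₁) − e^(−k·d₂)) / (k·(d₂−d₁))
e^(−0.487×0.9) = 0.6451; e^(−0.487×4) = 0.1426
⟨phi⟩ = 0.7 × (0.6451 − 0.1426) / (0.487 × 3.1) = 0.7 × 0.3329 = 0.2330

0.233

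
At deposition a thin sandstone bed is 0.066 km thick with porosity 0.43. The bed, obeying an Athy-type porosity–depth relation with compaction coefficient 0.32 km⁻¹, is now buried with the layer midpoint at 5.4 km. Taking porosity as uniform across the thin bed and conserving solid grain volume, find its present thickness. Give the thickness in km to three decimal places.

0.041 km

Porosity at 5.4 km: φ = 0.43·exp(−0.32×5.4) = 0.0764
Solid-volume conservation: h(1−φ) = h₀(1−φ₀) ⇒ h = h₀·(1−φ₀)/(1−φ)
h = 0.066 × (1 − 0.43)/(1 − 0.0764) = 0.066 × 0.6171 = 0.0407 km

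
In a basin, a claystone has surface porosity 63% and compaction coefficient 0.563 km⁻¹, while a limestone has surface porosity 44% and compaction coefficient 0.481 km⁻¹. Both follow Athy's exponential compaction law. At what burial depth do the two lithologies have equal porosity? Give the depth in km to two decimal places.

Set phi₀ₐ e^(−cₐd) = phi₀ᵦ e^(−cᵦd) ⇒ ln(phi₀ₐ/phi₀ᵦ) = (cₐ − cᵦ)·d
d = ln(0.63/0.44) / (0.563 − 0.481) = 0.3589 / 0.082 = 4.377 km

4.38 km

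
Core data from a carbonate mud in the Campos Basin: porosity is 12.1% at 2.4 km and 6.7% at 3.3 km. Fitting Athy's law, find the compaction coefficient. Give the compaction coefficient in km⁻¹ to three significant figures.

0.657 km⁻¹

Athy: n(z) = n₀ e^(−βz) ⇒ n₁/n₂ = e^{β(z₂−z₁)} ⇒ β = ln(n₁/n₂)/(z₂−z₁)
β = ln(0.121/0.067) / (3.3 − 2.4) = ln(1.806) / 0.9 = 0.5911 / 0.9 = 0.6568 km⁻¹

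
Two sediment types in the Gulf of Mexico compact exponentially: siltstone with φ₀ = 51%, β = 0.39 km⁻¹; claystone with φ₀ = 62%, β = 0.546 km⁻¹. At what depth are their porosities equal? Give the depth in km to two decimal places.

1.25 km

Set φ₀ₐ e^(−βₐd) = φ₀ᵦ e^(−βᵦd) ⇒ ln(φ₀ₐ/φ₀ᵦ) = (βₐ − βᵦ)·d
d = ln(0.51/0.62) / (0.39 − 0.546) = -0.1953 / -0.156 = 1.252 km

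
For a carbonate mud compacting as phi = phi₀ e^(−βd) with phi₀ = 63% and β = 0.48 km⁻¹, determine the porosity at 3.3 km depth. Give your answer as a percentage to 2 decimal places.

12.92%

phi = phi₀·exp(−β·d) = 0.63 × exp(−0.48 × 3.3) = 0.63 × exp(−1.584)
  = 0.63 × 0.2052 = 0.1292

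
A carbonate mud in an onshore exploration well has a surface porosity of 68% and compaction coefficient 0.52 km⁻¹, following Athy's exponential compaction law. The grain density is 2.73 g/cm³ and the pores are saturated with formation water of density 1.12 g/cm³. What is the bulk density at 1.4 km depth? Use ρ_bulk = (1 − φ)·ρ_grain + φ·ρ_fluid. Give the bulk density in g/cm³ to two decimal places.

Porosity at depth: n = 0.68·exp(−0.52×1.4) = 0.68×0.4829 = 0.3284
Bulk density: ρ_b = (1−n)ρ_g + n·ρ_f = 0.6716×2.73 + 0.3284×1.12
       = 1.834 + 0.368 = 2.201 g/cm³

2.20 g/cm³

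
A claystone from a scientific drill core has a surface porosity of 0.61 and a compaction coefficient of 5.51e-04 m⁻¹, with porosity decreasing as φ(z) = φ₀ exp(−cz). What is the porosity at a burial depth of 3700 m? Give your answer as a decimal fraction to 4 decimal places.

Working in km (1 km = 1000 m; c in km⁻¹ = c in m⁻¹ × 1000):
φ = φ₀·exp(−c·z) = 0.61 × exp(−0.551 × 3.7) = 0.61 × exp(−2.039)
  = 0.61 × 0.1302 = 0.0794

0.0794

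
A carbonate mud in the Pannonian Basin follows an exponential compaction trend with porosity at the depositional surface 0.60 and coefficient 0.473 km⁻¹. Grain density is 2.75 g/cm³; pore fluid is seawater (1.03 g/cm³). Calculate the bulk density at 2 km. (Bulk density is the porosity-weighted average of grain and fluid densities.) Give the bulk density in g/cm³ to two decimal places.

2.35 g/cm³

Porosity at depth: φ = 0.6·exp(−0.473×2) = 0.6×0.3883 = 0.2330
Bulk density: ρ_b = (1−φ)ρ_g + φ·ρ_f = 0.7670×2.75 + 0.2330×1.03
       = 2.109 + 0.240 = 2.349 g/cm³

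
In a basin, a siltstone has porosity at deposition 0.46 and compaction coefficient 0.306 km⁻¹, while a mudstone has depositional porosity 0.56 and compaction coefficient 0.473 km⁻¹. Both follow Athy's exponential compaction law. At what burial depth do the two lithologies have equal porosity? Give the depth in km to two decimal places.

Set phi₀ₐ e^(−kₐz) = phi₀ᵦ e^(−kᵦz) ⇒ ln(phi₀ₐ/phi₀ᵦ) = (kₐ − kᵦ)·z
z = ln(0.46/0.56) / (0.306 − 0.473) = -0.1967 / -0.167 = 1.178 km

1.18 km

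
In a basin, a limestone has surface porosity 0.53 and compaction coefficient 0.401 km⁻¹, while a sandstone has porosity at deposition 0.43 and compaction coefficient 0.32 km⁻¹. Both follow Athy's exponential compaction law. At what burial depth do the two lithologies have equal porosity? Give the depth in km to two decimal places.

2.58 km

Set phi₀ₐ e^(−kₐd) = phi₀ᵦ e^(−kᵦd) ⇒ ln(phi₀ₐ/phi₀ᵦ) = (kₐ − kᵦ)·d
d = ln(0.53/0.43) / (0.401 − 0.32) = 0.2091 / 0.081 = 2.581 km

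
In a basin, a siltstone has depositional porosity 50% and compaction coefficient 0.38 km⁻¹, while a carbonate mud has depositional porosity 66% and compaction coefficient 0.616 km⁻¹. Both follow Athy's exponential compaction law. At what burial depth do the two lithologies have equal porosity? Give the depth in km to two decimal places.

1.18 km

Set n₀ₐ e^(−βₐZ) = n₀ᵦ e^(−βᵦZ) ⇒ ln(n₀ₐ/n₀ᵦ) = (βₐ − βᵦ)·Z
Z = ln(0.5/0.66) / (0.38 − 0.616) = -0.2776 / -0.236 = 1.176 km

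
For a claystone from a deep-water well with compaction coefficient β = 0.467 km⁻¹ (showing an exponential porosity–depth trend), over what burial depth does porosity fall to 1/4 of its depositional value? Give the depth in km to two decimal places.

2.97 km

phi/phi₀ = 1/4 ⇒ exp(−β·Z) = 1/4 ⇒ Z = ln(4) / β
Z = 1.3863 / 0.467 = 2.969 km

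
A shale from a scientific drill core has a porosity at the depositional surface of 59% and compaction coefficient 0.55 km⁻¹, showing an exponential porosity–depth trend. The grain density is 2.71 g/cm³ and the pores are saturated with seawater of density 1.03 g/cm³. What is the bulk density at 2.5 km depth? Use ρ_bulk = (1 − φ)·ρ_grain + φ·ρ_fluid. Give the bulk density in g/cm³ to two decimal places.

Porosity at depth: n = 0.59·exp(−0.55×2.5) = 0.59×0.2528 = 0.1492
Bulk density: ρ_b = (1−n)ρ_g + n·ρ_f = 0.8508×2.71 + 0.1492×1.03
       = 2.306 + 0.154 = 2.459 g/cm³

2.46 g/cm³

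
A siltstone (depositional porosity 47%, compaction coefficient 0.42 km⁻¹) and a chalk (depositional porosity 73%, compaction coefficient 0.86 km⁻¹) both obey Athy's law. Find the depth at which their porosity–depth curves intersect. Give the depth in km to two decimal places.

1.00 km

Set n₀ₐ e^(−cₐd) = n₀ᵦ e^(−cᵦd) ⇒ ln(n₀ₐ/n₀ᵦ) = (cₐ − cᵦ)·d
d = ln(0.47/0.73) / (0.42 − 0.86) = -0.4403 / -0.44 = 1.001 km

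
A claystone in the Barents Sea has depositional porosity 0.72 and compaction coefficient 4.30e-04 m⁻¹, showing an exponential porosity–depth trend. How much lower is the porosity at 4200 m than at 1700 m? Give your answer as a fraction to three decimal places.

0.228

Working in km (1 km = 1000 m; k in km⁻¹ = k in m⁻¹ × 1000):
phi(1.7) = 0.72·e^(−0.43×1.7) = 0.3466
phi(4.2) = 0.72·e^(−0.43×4.2) = 0.1183
Δphi = 0.3466 − 0.1183 = 0.2283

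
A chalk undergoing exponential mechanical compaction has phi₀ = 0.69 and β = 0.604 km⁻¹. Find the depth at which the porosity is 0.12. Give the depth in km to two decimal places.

2.90 km

Invert Athy's law: z = ln(phi₀/phi) / β
z = ln(0.69/0.12) / 0.604 = ln(5.75) / 0.604 = 1.7492 / 0.604 = 2.896 km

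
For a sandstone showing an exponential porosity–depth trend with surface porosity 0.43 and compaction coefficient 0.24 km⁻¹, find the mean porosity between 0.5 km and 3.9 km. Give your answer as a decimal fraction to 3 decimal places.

⟨n⟩ = (1/(Z₂−Z₁)) ∫ n₀ e^(−βZ) dZ = n₀·(e^(−β·Z₁) − e^(−β·Z₂)) / (β·(Z₂−Z₁))
e^(−0.24×0.5) = 0.8869; e^(−0.24×3.9) = 0.3922
⟨n⟩ = 0.43 × (0.8869 − 0.3922) / (0.24 × 3.4) = 0.43 × 0.6063 = 0.2607

0.261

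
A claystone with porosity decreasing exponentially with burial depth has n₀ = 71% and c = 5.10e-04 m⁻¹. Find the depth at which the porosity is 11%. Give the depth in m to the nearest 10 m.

Working in km (1 km = 1000 m; c in km⁻¹ = c in m⁻¹ × 1000):
Invert Athy's law: z = ln(n₀/n) / c
z = ln(0.71/0.11) / 0.51 = ln(6.455) / 0.51 = 1.8648 / 0.51 = 3.656 km

3660 m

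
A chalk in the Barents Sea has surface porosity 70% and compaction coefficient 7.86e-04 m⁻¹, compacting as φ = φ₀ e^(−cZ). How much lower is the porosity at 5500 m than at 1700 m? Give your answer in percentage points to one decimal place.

17.5 percentage points

Working in km (1 km = 1000 m; c in km⁻¹ = c in m⁻¹ × 1000):
φ(1.7) = 0.7·e^(−0.786×1.7) = 0.1840
φ(5.5) = 0.7·e^(−0.786×5.5) = 0.0093
Δφ = 0.1840 − 0.0093 = 0.1747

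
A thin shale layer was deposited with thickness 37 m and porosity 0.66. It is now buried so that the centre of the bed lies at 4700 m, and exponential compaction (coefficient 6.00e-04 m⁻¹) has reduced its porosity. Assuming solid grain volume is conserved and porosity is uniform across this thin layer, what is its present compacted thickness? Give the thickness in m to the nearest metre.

13 m

Working in km (1 km = 1000 m; k in km⁻¹ = k in m⁻¹ × 1000):
Porosity at 4.7 km: φ = 0.66·exp(−0.6×4.7) = 0.0393
Solid-volume conservation: h(1−φ) = h₀(1−φ₀) ⇒ h = h₀·(1−φ₀)/(1−φ)
h = 0.037 × (1 − 0.66)/(1 − 0.0393) = 0.037 × 0.3539 = 0.0131 km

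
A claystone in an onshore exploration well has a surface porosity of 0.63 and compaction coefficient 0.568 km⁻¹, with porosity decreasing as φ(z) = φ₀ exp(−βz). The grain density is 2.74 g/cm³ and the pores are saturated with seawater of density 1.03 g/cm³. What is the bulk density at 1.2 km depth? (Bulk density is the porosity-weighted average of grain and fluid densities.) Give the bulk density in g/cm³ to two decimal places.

2.20 g/cm³

Porosity at depth: φ = 0.63·exp(−0.568×1.2) = 0.63×0.5058 = 0.3187
Bulk density: ρ_b = (1−φ)ρ_g + φ·ρ_f = 0.6813×2.74 + 0.3187×1.03
       = 1.867 + 0.328 = 2.195 g/cm³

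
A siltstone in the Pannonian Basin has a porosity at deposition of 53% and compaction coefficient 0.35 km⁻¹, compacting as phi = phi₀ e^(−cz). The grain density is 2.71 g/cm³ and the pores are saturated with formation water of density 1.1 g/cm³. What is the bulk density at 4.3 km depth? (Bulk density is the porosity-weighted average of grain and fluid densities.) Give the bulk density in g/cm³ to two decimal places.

Porosity at depth: phi = 0.53·exp(−0.35×4.3) = 0.53×0.2220 = 0.1177
Bulk density: ρ_b = (1−phi)ρ_g + phi·ρ_f = 0.8823×2.71 + 0.1177×1.1
       = 2.391 + 0.129 = 2.521 g/cm³

2.52 g/cm³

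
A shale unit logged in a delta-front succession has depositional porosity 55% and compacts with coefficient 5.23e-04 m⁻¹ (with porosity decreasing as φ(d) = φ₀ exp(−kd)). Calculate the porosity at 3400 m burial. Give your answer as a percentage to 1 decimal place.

9.3%

Working in km (1 km = 1000 m; k in km⁻¹ = k in m⁻¹ × 1000):
φ = φ₀·exp(−k·d) = 0.55 × exp(−0.523 × 3.4) = 0.55 × exp(−1.778)
  = 0.55 × 0.1689 = 0.0929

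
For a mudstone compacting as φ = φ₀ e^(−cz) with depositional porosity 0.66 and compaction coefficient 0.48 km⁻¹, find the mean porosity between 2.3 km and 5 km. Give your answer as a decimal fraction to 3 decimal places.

0.123

⟨φ⟩ = (1/(z₂−z₁)) ∫ φ₀ e^(−cz) dz = φ₀·(e^(−c·z₁) − e^(−c·z₂)) / (c·(z₂−z₁))
e^(−0.48×2.3) = 0.3315; e^(−0.48×5) = 0.0907
⟨φ⟩ = 0.66 × (0.3315 − 0.0907) / (0.48 × 2.7) = 0.66 × 0.1858 = 0.1226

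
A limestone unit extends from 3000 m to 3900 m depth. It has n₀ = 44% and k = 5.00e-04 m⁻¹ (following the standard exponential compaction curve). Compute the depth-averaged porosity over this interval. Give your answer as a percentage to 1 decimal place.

7.9%

Working in km (1 km = 1000 m; k in km⁻¹ = k in m⁻¹ × 1000):
⟨n⟩ = (1/(Z₂−Z₁)) ∫ n₀ e^(−kZ) dZ = n₀·(e^(−k·Z₁) − e^(−k·Z₂)) / (k·(Z₂−Z₁))
e^(−0.5×3) = 0.2231; e^(−0.5×3.9) = 0.1423
⟨n⟩ = 0.44 × (0.2231 − 0.1423) / (0.5 × 0.9) = 0.44 × 0.1797 = 0.0791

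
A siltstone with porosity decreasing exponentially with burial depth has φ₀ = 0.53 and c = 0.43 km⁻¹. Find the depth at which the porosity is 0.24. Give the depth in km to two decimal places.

1.84 km

Invert Athy's law: Z = ln(φ₀/φ) / c
Z = ln(0.53/0.24) / 0.43 = ln(2.208) / 0.43 = 0.7922 / 0.43 = 1.842 km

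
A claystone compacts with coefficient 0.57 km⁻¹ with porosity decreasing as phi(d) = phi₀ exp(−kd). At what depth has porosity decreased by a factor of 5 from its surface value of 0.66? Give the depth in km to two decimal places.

2.82 km

phi/phi₀ = 1/5 ⇒ exp(−k·d) = 1/5 ⇒ d = ln(5) / k
d = 1.6094 / 0.57 = 2.824 km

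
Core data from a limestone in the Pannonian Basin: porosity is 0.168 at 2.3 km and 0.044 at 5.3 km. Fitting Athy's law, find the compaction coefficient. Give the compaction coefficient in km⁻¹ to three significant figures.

Athy: n(z) = n₀ e^(−βz) ⇒ n₁/n₂ = e^{β(z₂−z₁)} ⇒ β = ln(n₁/n₂)/(z₂−z₁)
β = ln(0.168/0.044) / (5.3 − 2.3) = ln(3.818) / 3 = 1.3398 / 3 = 0.4466 km⁻¹

0.447 km⁻¹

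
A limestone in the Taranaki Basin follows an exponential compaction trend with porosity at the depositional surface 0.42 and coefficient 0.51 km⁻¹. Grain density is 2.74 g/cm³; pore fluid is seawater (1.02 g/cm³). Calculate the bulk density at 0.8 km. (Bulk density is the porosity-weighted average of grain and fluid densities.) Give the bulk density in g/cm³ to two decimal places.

2.26 g/cm³

Porosity at depth: φ = 0.42·exp(−0.51×0.8) = 0.42×0.6650 = 0.2793
Bulk density: ρ_b = (1−φ)ρ_g + φ·ρ_f = 0.7207×2.74 + 0.2793×1.02
       = 1.975 + 0.285 = 2.260 g/cm³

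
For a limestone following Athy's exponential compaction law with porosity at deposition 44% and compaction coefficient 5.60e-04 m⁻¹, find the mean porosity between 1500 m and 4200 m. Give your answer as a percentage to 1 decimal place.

Working in km (1 km = 1000 m; k in km⁻¹ = k in m⁻¹ × 1000):
⟨phi⟩ = (1/(d₂−d₁)) ∫ phi₀ e^(−kd) dd = phi₀·(e^(−k·d₁) − e^(−k·d₂)) / (k·(d₂−d₁))
e^(−0.56×1.5) = 0.4317; e^(−0.56×4.2) = 0.0952
⟨phi⟩ = 0.44 × (0.4317 − 0.0952) / (0.56 × 2.7) = 0.44 × 0.2226 = 0.0979

9.8%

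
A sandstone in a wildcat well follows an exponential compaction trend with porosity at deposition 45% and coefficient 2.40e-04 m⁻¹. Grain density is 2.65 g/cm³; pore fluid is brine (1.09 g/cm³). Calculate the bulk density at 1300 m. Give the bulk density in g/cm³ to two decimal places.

2.14 g/cm³

Working in km (1 km = 1000 m; k in km⁻¹ = k in m⁻¹ × 1000):
Porosity at depth: phi = 0.45·exp(−0.24×1.3) = 0.45×0.7320 = 0.3294
Bulk density: ρ_b = (1−phi)ρ_g + phi·ρ_f = 0.6706×2.65 + 0.3294×1.09
       = 1.777 + 0.359 = 2.136 g/cm³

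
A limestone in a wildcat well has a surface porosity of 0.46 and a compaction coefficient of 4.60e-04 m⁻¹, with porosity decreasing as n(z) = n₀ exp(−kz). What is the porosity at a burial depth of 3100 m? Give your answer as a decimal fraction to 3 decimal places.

0.111

Working in km (1 km = 1000 m; k in km⁻¹ = k in m⁻¹ × 1000):
n = n₀·exp(−k·z) = 0.46 × exp(−0.46 × 3.1) = 0.46 × exp(−1.426)
  = 0.46 × 0.2403 = 0.1105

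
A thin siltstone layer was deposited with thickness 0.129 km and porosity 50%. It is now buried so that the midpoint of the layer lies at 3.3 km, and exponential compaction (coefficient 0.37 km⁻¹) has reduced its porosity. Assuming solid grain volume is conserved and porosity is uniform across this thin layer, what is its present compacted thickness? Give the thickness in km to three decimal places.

0.076 km

Porosity at 3.3 km: φ = 0.5·exp(−0.37×3.3) = 0.1475
Solid-volume conservation: h(1−φ) = h₀(1−φ₀) ⇒ h = h₀·(1−φ₀)/(1−φ)
h = 0.129 × (1 − 0.5)/(1 − 0.1475) = 0.129 × 0.5865 = 0.0757 km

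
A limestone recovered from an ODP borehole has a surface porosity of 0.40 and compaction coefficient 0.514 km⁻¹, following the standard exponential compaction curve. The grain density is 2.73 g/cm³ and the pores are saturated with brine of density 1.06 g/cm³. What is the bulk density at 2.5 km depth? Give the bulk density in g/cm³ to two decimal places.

Porosity at depth: φ = 0.4·exp(−0.514×2.5) = 0.4×0.2767 = 0.1107
Bulk density: ρ_b = (1−φ)ρ_g + φ·ρ_f = 0.8893×2.73 + 0.1107×1.06
       = 2.428 + 0.117 = 2.545 g/cm³

2.55 g/cm³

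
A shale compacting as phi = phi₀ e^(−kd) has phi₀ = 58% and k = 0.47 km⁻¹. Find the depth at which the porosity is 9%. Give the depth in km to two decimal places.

3.96 km

Invert Athy's law: d = ln(phi₀/phi) / k
d = ln(0.58/0.09) / 0.47 = ln(6.444) / 0.47 = 1.8632 / 0.47 = 3.964 km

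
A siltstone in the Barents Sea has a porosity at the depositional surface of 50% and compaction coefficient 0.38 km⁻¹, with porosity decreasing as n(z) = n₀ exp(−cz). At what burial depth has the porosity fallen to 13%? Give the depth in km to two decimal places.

3.54 km

Invert Athy's law: z = ln(n₀/n) / c
z = ln(0.5/0.13) / 0.38 = ln(3.846) / 0.38 = 1.3471 / 0.38 = 3.545 km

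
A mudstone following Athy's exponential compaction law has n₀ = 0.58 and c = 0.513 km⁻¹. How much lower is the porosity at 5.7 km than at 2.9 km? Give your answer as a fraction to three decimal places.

n(2.9) = 0.58·e^(−0.513×2.9) = 0.1310
n(5.7) = 0.58·e^(−0.513×5.7) = 0.0312
Δn = 0.1310 − 0.0312 = 0.0999

0.100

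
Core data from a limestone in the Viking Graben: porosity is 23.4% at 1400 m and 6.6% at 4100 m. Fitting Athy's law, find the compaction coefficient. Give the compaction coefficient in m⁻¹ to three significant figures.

Working in km (1 km = 1000 m; c in km⁻¹ = c in m⁻¹ × 1000):
Athy: phi(Z) = phi₀ e^(−cZ) ⇒ phi₁/phi₂ = e^{c(Z₂−Z₁)} ⇒ c = ln(phi₁/phi₂)/(Z₂−Z₁)
c = ln(0.234/0.066) / (4.1 − 1.4) = ln(3.545) / 2.7 = 1.2657 / 2.7 = 0.4688 km⁻¹

0.000469 m⁻¹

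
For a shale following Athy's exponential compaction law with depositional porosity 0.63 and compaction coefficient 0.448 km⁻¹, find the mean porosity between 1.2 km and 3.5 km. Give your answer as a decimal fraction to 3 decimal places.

⟨n⟩ = (1/(z₂−z₁)) ∫ n₀ e^(−cz) dz = n₀·(e^(−c·z₁) − e^(−c·z₂)) / (c·(z₂−z₁))
e^(−0.448×1.2) = 0.5841; e^(−0.448×3.5) = 0.2085
⟨n⟩ = 0.63 × (0.5841 − 0.2085) / (0.448 × 2.3) = 0.63 × 0.3646 = 0.2297

0.230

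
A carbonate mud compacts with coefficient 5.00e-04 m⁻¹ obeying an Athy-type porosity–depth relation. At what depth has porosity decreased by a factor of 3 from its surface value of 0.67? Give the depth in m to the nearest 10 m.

Working in km (1 km = 1000 m; k in km⁻¹ = k in m⁻¹ × 1000):
n/n₀ = 1/3 ⇒ exp(−k·z) = 1/3 ⇒ z = ln(3) / k
z = 1.0986 / 0.5 = 2.197 km

2200 m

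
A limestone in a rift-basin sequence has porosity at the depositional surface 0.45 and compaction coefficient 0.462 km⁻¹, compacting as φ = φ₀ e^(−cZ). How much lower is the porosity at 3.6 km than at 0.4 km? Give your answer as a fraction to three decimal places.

φ(0.4) = 0.45·e^(−0.462×0.4) = 0.3741
φ(3.6) = 0.45·e^(−0.462×3.6) = 0.0853
Δφ = 0.3741 − 0.0853 = 0.2888

0.289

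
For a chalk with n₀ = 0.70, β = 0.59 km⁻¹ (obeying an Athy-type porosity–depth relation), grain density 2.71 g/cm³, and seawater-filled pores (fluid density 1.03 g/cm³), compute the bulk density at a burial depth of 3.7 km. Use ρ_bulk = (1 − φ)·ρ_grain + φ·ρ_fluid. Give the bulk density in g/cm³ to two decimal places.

2.58 g/cm³

Porosity at depth: n = 0.7·exp(−0.59×3.7) = 0.7×0.1127 = 0.0789
Bulk density: ρ_b = (1−n)ρ_g + n·ρ_f = 0.9211×2.71 + 0.0789×1.03
       = 2.496 + 0.081 = 2.577 g/cm³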